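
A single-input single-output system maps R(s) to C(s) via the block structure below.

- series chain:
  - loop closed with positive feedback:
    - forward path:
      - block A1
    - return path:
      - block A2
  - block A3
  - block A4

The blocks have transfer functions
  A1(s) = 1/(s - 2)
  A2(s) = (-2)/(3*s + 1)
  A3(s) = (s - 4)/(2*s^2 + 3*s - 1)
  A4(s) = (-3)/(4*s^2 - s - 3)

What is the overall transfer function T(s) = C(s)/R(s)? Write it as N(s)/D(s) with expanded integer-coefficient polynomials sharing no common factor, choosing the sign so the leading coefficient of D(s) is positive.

Answer: (-9*s^2 + 33*s + 12)/(24*s^6 - 10*s^5 - 89*s^4 + 41*s^3 + 49*s^2 - 15*s)

Working:
[1] close the feedback loop around A1, A2 gives (3*s + 1)/(3*s^2 - 5*s)
[2] multiply [A1/(1-A1*A2)], A3, A4 (series), which is the overall transfer function T(s) = C(s)/R(s) in lowest terms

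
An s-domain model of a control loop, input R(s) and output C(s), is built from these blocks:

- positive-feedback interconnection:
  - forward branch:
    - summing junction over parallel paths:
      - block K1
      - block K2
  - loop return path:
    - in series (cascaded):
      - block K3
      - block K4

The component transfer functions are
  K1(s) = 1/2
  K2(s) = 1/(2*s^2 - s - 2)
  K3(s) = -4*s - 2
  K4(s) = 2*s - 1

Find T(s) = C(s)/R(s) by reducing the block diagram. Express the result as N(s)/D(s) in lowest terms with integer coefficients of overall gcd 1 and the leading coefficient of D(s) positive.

1. reduce the parallel group K1, K2 -> (2*s^2 - s)/(4*s^2 - 2*s - 4)
2. reduce the series chain K3, K4 -> 2 - 8*s^2
3. apply the feedback formula to (K1+K2), (K3*K4); the result is T(s) itself (integer coefficients, no common factor, positive leading denominator coefficient)

Therefore the answer is (2*s^2 - s)/(16*s^4 - 8*s^3 - 4).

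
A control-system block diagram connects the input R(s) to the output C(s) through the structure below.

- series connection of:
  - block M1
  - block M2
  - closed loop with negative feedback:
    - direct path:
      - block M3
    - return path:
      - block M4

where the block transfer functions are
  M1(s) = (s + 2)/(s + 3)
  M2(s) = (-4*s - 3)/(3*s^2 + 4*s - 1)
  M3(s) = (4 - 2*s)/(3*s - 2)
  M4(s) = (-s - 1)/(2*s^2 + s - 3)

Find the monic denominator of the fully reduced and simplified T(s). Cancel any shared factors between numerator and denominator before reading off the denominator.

1. reduce the feedback loop with forward M3 and return M4, giving (-4*s^3 + 6*s^2 + 10*s - 12)/(6*s^3 + s^2 - 13*s + 2)
2. reduce the series chain M1, M2, [M3/(1+M3*M4)], giving (16*s^5 + 20*s^4 - 82*s^3 - 98*s^2 + 72*s + 72)/(18*s^6 + 81*s^5 + 40*s^4 - 170*s^3 - 120*s^2 + 61*s - 6)
T(s) is the step-2 result (common factors already cancelled). Leading coefficient of the denominator: 18. Divide through by 18 for the monic polynomial.

Therefore the answer is s^6 + 9*s^5/2 + 20*s^4/9 - 85*s^3/9 - 20*s^2/3 + 61*s/18 - 1/3.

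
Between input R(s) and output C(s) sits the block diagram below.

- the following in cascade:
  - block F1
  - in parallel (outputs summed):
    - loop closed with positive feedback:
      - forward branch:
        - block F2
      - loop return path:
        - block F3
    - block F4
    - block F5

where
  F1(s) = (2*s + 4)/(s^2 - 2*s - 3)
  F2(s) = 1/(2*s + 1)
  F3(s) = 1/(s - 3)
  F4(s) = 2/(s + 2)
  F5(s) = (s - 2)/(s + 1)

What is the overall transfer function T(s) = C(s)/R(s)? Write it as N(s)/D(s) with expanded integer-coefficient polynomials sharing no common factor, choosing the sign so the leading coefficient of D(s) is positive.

[1] collapse the loop (F2 forward, F3 return), giving (s - 3)/(2*s^2 - 5*s - 4)
[2] sum the parallel branches [F2/(1-F2*F3)], F4, F5, giving (2*s^4 - 18*s^2 - 5*s + 2)/(2*s^4 + s^3 - 15*s^2 - 22*s - 8)
[3] reduce the series chain F1, ([F2/(1-F2*F3)]+F4+F5): this yields T(s), and no further normalization is needed

Answer: (4*s^4 - 36*s^2 - 10*s + 4)/(2*s^5 - 7*s^4 - 9*s^3 + 23*s^2 + 35*s + 12)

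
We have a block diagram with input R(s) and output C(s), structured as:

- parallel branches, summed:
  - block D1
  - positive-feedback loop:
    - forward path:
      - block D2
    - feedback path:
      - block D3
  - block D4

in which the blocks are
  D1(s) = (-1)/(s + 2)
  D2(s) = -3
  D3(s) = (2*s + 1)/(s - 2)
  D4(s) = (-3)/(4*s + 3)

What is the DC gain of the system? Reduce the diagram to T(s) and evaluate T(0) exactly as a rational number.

[1] apply the feedback formula to D2, D3: (6 - 3*s)/(7*s + 1)
[2] add D1, [D2/(1-D2*D3)], D4 (parallel): (-12*s^3 - 58*s^2 - 22*s + 27)/(28*s^3 + 81*s^2 + 53*s + 6)
Evaluating the step-2 result (the overall T(s)) at s = 0 gives T(0) = 27/6 = 9/2.

Final answer: 9/2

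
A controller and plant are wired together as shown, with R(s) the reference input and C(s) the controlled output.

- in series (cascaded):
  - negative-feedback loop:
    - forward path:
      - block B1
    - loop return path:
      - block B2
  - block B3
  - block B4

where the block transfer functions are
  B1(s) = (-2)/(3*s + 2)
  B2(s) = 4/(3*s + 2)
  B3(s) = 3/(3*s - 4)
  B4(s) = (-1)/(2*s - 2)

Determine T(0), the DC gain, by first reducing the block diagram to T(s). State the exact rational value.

Reducing step by step:

Step 1. reduce the feedback loop with forward B1 and return B2 = (-6*s - 4)/(9*s^2 + 12*s - 4)
Step 2. cascade [B1/(1+B1*B2)], B3, B4 = (9*s + 6)/(27*s^4 - 27*s^3 - 60*s^2 + 76*s - 16)
Evaluating the step-2 result (the overall T(s)) at s = 0 gives T(0) = 6/(-16) = -3/8.

Answer: -3/8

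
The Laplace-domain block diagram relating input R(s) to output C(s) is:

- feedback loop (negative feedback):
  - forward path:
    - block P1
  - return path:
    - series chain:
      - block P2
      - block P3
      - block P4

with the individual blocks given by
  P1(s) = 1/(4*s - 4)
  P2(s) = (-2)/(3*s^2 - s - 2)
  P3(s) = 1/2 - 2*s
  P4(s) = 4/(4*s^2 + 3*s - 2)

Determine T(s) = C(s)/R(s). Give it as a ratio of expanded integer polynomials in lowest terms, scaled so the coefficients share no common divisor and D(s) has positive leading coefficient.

First reduce the diagram to T(s).

[1] series reduction of P2, P3, P4 = (16*s - 4)/(12*s^4 + 5*s^3 - 17*s^2 - 4*s + 4)
[2] reduce the feedback loop with forward P1 and return (P2*P3*P4), which is the overall transfer function T(s) = C(s)/R(s) in lowest terms

Answer: (12*s^4 + 5*s^3 - 17*s^2 - 4*s + 4)/(48*s^5 - 28*s^4 - 88*s^3 + 52*s^2 + 48*s - 20)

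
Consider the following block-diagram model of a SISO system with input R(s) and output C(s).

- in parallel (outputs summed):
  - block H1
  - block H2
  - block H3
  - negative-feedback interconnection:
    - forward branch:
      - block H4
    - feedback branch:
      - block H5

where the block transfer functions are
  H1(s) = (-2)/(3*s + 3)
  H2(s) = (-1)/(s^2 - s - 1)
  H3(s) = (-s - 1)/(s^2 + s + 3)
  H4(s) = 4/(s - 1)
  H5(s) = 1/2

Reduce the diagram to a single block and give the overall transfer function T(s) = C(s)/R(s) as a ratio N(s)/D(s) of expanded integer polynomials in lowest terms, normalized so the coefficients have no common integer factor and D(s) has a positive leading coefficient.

Reducing step by step:

Step 1: close the feedback loop around H4, H5 = 4/(s + 1)
Step 2: add H1, H2, H3, [H4/(1+H4*H5)] (parallel) - this is the overall T(s), already in the required normalized form

Answer: (7*s^4 - 6*s^3 + 10*s^2 - 43*s - 36)/(3*s^5 + 3*s^4 + 3*s^3 - 9*s^2 - 21*s - 9)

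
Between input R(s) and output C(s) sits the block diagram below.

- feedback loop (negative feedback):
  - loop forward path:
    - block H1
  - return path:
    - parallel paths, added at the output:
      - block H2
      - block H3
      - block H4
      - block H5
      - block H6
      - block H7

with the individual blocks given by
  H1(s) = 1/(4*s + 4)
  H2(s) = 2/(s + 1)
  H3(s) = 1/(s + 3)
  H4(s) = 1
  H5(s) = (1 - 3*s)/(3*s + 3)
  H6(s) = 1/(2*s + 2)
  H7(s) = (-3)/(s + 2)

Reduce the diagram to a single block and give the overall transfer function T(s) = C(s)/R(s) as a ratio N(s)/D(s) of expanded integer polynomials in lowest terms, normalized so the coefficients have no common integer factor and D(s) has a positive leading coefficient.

Step 1. sum the parallel branches H2, H3, H4, H5, H6, H7 = (11*s^2 + 61*s + 96)/(6*s^3 + 36*s^2 + 66*s + 36)
Step 2. close the feedback loop around H1, (H2+H3+H4+H5+H6+H7): this yields T(s), and no further normalization is needed

Therefore the answer is (6*s^3 + 36*s^2 + 66*s + 36)/(24*s^4 + 168*s^3 + 419*s^2 + 469*s + 240).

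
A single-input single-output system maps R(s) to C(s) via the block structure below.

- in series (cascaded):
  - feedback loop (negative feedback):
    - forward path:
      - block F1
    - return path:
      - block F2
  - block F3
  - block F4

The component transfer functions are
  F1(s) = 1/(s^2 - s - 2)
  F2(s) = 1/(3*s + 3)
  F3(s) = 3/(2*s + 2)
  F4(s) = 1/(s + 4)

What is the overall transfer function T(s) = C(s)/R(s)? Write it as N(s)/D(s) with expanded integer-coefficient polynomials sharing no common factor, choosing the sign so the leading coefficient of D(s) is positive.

The answer is 9/(6*s^4 + 24*s^3 - 18*s^2 - 82*s - 40).

Reasoning:
Step 1. reduce the feedback loop with forward F1 and return F2: (3*s + 3)/(3*s^3 - 9*s - 5)
Step 2. reduce the series chain [F1/(1+F1*F2)], F3, F4: this yields T(s), and no further normalization is needed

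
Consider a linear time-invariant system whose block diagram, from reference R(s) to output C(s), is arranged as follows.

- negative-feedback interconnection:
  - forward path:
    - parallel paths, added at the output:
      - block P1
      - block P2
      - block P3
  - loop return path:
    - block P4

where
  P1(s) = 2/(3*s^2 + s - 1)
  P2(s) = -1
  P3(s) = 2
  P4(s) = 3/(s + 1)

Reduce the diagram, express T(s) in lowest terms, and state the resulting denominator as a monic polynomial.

Step 1. sum the parallel branches P1, P2, P3 = (3*s^2 + s + 1)/(3*s^2 + s - 1)
Step 2. close the feedback loop around (P1+P2+P3), P4 = (3*s^3 + 4*s^2 + 2*s + 1)/(3*s^3 + 13*s^2 + 3*s + 2)
T(s) is the step-2 result (common factors already cancelled). Leading coefficient of the denominator: 3. Divide through by 3 for the monic polynomial.

Therefore the answer is s^3 + 13*s^2/3 + s + 2/3.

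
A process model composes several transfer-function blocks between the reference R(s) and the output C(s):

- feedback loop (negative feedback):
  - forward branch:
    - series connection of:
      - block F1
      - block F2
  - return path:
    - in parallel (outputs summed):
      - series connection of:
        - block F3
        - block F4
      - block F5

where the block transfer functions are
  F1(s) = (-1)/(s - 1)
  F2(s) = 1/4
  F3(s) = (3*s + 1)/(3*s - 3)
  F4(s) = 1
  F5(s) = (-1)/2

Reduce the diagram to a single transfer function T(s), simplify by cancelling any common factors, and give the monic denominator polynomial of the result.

Answer: s^2 - 17*s/8 + 19/24

Working:
(1) combine F1, F2 in series gives (-1)/(4*s - 4)
(2) cascade F3, F4 gives (3*s + 1)/(3*s - 3)
(3) parallel reduction of (F3*F4), F5 gives (3*s + 5)/(6*s - 6)
(4) reduce the feedback loop with forward (F1*F2) and return ((F3*F4)+F5) gives (6 - 6*s)/(24*s^2 - 51*s + 19)
That last expression is T(s), already simplified. Scaling its denominator by 1/24 (the reciprocal of the leading coefficient) yields the monic denominator.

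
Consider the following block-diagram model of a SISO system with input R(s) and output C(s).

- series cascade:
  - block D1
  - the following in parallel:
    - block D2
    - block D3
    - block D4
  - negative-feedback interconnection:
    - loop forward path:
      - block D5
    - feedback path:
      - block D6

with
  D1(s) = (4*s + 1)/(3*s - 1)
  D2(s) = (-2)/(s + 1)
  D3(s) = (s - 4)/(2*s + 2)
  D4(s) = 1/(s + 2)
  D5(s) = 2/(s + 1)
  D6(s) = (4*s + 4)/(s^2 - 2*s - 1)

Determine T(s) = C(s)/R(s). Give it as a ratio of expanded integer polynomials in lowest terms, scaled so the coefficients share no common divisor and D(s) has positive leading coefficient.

The answer is (4*s^5 - 23*s^4 - 34*s^3 + 121*s^2 + 88*s + 14)/(3*s^6 + 5*s^5 + 10*s^4 + 56*s^3 + 73*s^2 + 11*s - 14).

Reasoning:
Step 1: parallel reduction of D2, D3, D4, giving (s^2 - 4*s - 14)/(2*s^2 + 6*s + 4)
Step 2: close the feedback loop around D5, D6, giving (2*s^2 - 4*s - 2)/(s^3 - s^2 + 5*s + 7)
Step 3: combine D1, (D2+D3+D4), [D5/(1+D5*D6)] in series, giving the overall T(s)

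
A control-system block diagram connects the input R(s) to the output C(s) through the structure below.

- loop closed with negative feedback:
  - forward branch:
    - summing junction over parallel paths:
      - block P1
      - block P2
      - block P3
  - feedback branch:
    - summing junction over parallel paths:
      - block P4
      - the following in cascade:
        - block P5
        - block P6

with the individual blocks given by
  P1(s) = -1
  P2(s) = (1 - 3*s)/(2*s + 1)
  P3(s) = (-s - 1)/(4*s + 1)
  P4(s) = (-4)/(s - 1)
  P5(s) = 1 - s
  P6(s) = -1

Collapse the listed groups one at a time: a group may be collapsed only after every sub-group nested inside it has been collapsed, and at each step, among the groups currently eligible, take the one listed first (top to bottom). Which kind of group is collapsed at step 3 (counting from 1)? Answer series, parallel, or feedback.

Step 1: reduce the parallel group P1, P2, P3
Step 2: reduce the series chain P5, P6
Step 3: add P4, (P5*P6) (parallel)
Step 4: apply the feedback formula to (P1+P2+P3), (P4+(P5*P6))
At step 3 the group reduced is parallel.

Final answer: parallel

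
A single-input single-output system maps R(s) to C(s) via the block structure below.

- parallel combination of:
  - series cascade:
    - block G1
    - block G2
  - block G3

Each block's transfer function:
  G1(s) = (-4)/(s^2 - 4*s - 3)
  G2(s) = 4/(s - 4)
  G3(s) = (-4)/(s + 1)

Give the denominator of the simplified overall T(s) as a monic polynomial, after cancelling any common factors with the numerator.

First reduce the diagram to T(s).

[1] reduce the series chain G1, G2 -> (-16)/(s^3 - 8*s^2 + 13*s + 12)
[2] sum the parallel branches (G1*G2), G3 -> (-4*s^3 + 32*s^2 - 68*s - 64)/(s^4 - 7*s^3 + 5*s^2 + 25*s + 12)
T(s) is the step-2 result (common factors already cancelled). Leading coefficient of the denominator: 1, so no rescaling is needed.

Answer: s^4 - 7*s^3 + 5*s^2 + 25*s + 12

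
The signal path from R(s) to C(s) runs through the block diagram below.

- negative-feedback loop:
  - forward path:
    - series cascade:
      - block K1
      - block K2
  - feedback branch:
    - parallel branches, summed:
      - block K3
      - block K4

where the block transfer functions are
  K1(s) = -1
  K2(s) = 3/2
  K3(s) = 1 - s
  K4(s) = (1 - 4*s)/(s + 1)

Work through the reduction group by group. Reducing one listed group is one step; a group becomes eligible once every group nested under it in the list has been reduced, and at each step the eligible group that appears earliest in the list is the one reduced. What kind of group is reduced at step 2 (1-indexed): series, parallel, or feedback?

Answer: parallel

Working:
(1) series reduction of K1, K2
(2) parallel reduction of K3, K4
(3) collapse the loop ((K1*K2) forward, (K3+K4) return)
Step 2 collapses a parallel group.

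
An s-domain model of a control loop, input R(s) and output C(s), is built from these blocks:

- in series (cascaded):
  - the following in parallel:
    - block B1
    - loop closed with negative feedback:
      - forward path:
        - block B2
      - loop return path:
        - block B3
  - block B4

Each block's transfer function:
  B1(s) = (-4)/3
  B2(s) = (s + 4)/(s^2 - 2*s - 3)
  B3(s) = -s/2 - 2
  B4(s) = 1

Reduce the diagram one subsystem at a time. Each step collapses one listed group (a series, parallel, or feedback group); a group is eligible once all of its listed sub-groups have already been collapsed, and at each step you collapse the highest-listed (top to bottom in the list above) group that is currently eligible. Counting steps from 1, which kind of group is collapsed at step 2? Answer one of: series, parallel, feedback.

[1] apply the feedback formula to B2, B3
[2] combine B1, [B2/(1+B2*B3)] in parallel
[3] series reduction of (B1+[B2/(1+B2*B3)]), B4
At step 2 the group reduced is parallel.

Answer: parallel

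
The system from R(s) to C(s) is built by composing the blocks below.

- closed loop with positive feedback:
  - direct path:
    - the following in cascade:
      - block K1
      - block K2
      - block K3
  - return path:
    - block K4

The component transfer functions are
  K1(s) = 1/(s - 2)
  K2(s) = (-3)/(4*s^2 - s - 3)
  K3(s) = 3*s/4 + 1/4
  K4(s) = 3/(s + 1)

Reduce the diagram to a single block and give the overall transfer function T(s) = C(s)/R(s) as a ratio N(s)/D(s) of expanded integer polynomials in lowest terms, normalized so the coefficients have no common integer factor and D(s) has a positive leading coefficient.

Answer: (-9*s^2 - 12*s - 3)/(16*s^4 - 20*s^3 - 40*s^2 + 47*s + 33)

Working:
[1] multiply K1, K2, K3 (series); result (-9*s - 3)/(16*s^3 - 36*s^2 - 4*s + 24)
[2] close the feedback loop around (K1*K2*K3), K4 - this is the overall T(s), already in the required normalized form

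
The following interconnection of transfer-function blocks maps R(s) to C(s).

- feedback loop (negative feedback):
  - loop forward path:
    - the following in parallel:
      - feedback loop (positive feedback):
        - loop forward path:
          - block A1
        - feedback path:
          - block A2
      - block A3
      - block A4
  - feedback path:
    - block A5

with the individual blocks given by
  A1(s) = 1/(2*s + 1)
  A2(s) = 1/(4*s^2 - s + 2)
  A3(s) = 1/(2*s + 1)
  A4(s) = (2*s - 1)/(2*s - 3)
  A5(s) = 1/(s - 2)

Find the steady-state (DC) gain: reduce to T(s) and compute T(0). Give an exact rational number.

[1] feedback reduction of A1, A2, giving (4*s^2 - s + 2)/(8*s^3 + 2*s^2 + 3*s + 1)
[2] sum the parallel branches [A1/(1-A1*A2)], A3, A4, giving (32*s^5 + 40*s^4 - 36*s^3 + 2*s^2 - 15*s - 10)/(32*s^5 - 24*s^4 - 20*s^3 - 14*s^2 - 13*s - 3)
[3] feedback reduction of ([A1/(1-A1*A2)]+A3+A4), A5, giving (32*s^6 - 24*s^5 - 116*s^4 + 74*s^3 - 19*s^2 + 20*s + 20)/(32*s^6 - 56*s^5 + 68*s^4 - 10*s^3 + 17*s^2 + 8*s - 4)
The step-3 result is T(s). Setting s = 0: T(0) = 20/(-4) = -5.

Final answer: -5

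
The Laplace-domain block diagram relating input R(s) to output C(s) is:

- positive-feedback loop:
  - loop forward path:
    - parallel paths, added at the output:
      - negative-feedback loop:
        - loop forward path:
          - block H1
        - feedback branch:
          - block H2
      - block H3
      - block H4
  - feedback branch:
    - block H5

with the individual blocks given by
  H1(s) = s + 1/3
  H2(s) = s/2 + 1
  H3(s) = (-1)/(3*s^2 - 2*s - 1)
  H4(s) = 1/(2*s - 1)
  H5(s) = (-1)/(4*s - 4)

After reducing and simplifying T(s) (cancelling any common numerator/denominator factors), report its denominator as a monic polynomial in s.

The answer is s^6 + s^5/6 - 43*s^4/72 - 229*s^3/72 + 37*s^2/12 - 11*s/36 - 5/12.

Reasoning:
Step 1: close the feedback loop around H1, H2 gives (6*s + 2)/(3*s^2 + 7*s + 8)
Step 2: parallel reduction of [H1/(1+H1*H2)], H3, H4 gives (45*s^4 - 21*s^3 - 18*s^2 - 26*s + 2)/(18*s^5 + 21*s^4 - s^3 - 53*s^2 + 7*s + 8)
Step 3: apply the feedback formula to ([H1/(1+H1*H2)]+H3+H4), H5 gives (180*s^5 - 264*s^4 + 12*s^3 - 32*s^2 + 112*s - 8)/(72*s^6 + 12*s^5 - 43*s^4 - 229*s^3 + 222*s^2 - 22*s - 30)
T(s) is the step-3 result (common factors already cancelled). Leading coefficient of the denominator: 72. Divide through by 72 for the monic polynomial.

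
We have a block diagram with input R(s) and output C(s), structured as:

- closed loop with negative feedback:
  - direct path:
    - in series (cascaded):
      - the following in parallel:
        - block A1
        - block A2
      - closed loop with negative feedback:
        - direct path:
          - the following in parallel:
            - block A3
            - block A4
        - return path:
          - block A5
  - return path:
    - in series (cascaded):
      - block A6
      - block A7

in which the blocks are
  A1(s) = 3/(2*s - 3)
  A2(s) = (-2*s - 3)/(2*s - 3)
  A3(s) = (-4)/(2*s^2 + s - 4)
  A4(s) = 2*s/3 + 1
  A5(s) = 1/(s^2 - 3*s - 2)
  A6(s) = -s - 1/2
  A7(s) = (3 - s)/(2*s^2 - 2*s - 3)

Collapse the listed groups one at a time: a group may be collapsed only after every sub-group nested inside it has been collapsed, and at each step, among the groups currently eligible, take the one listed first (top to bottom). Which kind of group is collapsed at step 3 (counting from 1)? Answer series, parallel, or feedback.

Step 1 - parallel reduction of A1, A2
Step 2 - add A3, A4 (parallel)
Step 3 - collapse the loop ((A3+A4) forward, A5 return)
Step 4 - combine (A1+A2), [(A3+A4)/(1+(A3+A4)*A5)] in series
Step 5 - reduce the series chain A6, A7
Step 6 - collapse the loop (((A1+A2)*[(A3+A4)/(1+(A3+A4)*A5)]) forward, (A6*A7) return)
The group at step 3 is a feedback group.

Hence the answer: feedback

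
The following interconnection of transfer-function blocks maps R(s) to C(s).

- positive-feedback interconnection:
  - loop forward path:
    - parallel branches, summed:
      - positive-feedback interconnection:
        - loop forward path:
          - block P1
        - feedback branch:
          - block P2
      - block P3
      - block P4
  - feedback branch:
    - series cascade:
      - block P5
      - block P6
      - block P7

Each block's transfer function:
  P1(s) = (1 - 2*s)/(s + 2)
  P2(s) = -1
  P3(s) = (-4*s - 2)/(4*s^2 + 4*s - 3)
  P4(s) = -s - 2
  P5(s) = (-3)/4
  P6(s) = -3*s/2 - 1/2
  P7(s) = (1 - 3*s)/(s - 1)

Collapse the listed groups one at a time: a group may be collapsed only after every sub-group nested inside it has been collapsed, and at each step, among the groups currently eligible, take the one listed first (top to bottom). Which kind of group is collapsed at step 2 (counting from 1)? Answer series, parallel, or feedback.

The answer is parallel.

Reasoning:
Step 1: feedback reduction of P1, P2
Step 2: combine [P1/(1-P1*P2)], P3, P4 in parallel
Step 3: series reduction of P5, P6, P7
Step 4: close the feedback loop around ([P1/(1-P1*P2)]+P3+P4), (P5*P6*P7)
At step 2 the group reduced is parallel.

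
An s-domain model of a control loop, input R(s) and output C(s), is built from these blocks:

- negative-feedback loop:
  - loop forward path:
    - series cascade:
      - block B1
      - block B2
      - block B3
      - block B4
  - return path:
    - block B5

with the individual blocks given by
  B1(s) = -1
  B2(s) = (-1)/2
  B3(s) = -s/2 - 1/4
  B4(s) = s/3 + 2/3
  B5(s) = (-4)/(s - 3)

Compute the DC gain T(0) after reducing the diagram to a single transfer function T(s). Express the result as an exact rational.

Answer: -3/32

Working:
[1] combine B1, B2, B3, B4 in series = -s^2/12 - 5*s/24 - 1/12
[2] feedback reduction of (B1*B2*B3*B4), B5 = (-2*s^3 + s^2 + 13*s + 6)/(8*s^2 + 44*s - 64)
That last expression is T(s); at s = 0 only the constant terms survive, so T(0) = 6/(-64) = -3/32.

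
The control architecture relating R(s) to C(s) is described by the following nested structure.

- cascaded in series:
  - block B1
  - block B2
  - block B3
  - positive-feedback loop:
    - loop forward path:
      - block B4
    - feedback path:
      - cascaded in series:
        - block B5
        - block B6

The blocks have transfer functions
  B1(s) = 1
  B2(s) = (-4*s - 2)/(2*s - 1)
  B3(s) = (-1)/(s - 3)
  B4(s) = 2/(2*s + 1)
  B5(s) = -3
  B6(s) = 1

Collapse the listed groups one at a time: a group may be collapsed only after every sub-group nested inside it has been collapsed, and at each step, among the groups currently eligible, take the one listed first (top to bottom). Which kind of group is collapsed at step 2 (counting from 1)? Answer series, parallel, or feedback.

(1) multiply B5, B6 (series)
(2) collapse the loop (B4 forward, (B5*B6) return)
(3) cascade B1, B2, B3, [B4/(1-B4*(B5*B6))]
So the answer for step 2 is feedback.

Answer: feedback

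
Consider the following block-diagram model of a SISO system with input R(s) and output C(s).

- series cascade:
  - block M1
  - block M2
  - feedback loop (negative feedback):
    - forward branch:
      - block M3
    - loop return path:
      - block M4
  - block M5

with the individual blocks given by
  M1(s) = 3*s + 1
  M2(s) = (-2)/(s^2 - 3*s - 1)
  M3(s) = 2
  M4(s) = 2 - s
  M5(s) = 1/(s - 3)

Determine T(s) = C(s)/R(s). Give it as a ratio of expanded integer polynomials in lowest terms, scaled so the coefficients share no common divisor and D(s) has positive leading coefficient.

(1) reduce the feedback loop with forward M3 and return M4 -> (-2)/(2*s - 5)
(2) cascade M1, M2, [M3/(1+M3*M4)], M5, giving the overall T(s)

Hence the answer: (12*s + 4)/(2*s^4 - 17*s^3 + 46*s^2 - 34*s - 15)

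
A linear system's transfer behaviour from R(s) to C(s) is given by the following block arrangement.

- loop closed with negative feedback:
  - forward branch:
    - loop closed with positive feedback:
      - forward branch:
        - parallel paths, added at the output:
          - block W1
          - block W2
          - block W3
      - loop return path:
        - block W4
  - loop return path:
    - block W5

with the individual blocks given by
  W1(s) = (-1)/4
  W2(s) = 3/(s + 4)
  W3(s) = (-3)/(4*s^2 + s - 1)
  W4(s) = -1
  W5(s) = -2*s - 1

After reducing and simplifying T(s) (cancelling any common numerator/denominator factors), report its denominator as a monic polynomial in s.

Reducing step by step:

Step 1: add W1, W2, W3 (parallel): (-4*s^3 + 31*s^2 - 3*s - 56)/(16*s^3 + 68*s^2 + 12*s - 16)
Step 2: close the feedback loop around (W1+W2+W3), W4: (-4*s^3 + 31*s^2 - 3*s - 56)/(12*s^3 + 99*s^2 + 9*s - 72)
Step 3: reduce the feedback loop with forward [(W1+W2+W3)/(1-(W1+W2+W3)*W4)] and return W5: (-4*s^3 + 31*s^2 - 3*s - 56)/(8*s^4 - 46*s^3 + 74*s^2 + 124*s - 16)
That last expression is T(s), already simplified. Scaling its denominator by 1/8 (the reciprocal of the leading coefficient) yields the monic denominator.

Answer: s^4 - 23*s^3/4 + 37*s^2/4 + 31*s/2 - 2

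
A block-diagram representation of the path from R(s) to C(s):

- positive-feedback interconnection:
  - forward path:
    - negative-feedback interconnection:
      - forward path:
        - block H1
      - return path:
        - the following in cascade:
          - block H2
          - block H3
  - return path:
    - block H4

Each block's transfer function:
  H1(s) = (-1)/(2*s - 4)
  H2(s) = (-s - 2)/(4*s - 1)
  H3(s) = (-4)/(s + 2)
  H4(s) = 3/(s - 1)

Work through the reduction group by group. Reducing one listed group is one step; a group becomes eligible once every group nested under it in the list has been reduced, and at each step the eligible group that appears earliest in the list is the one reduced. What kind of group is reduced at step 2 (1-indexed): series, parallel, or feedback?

Reducing step by step:

Step 1. cascade H2, H3
Step 2. reduce the feedback loop with forward H1 and return (H2*H3)
Step 3. close the feedback loop around [H1/(1+H1*(H2*H3))], H4
So the answer for step 2 is feedback.

Answer: feedback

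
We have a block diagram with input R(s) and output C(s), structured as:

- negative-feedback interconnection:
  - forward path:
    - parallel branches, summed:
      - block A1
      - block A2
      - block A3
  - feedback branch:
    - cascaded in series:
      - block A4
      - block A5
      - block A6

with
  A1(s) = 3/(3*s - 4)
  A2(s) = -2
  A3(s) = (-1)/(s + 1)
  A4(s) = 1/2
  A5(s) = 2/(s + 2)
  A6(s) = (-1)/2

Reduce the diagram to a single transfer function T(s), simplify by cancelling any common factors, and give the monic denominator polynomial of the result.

Step 1. combine A1, A2, A3 in parallel; result (-6*s^2 + 2*s + 15)/(3*s^2 - s - 4)
Step 2. multiply A4, A5, A6 (series); result (-1)/(2*s + 4)
Step 3. feedback reduction of (A1+A2+A3), (A4*A5*A6); result (-12*s^3 - 20*s^2 + 38*s + 60)/(6*s^3 + 16*s^2 - 14*s - 31)
The result of step 3 is T(s) in lowest terms. Its denominator has leading coefficient 6; dividing the denominator through by 6 makes it monic.

Final answer: s^3 + 8*s^2/3 - 7*s/3 - 31/6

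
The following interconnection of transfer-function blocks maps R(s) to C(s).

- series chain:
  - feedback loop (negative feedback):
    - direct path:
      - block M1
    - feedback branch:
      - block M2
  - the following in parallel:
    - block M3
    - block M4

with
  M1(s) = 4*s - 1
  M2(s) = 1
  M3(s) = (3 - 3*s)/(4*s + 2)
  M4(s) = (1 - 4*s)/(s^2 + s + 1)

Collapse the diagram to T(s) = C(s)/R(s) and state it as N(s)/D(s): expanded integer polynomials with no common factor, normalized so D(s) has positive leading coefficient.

Step 1 - reduce the feedback loop with forward M1 and return M2 = (4*s - 1)/(4*s)
Step 2 - reduce the parallel group M3, M4 = (-3*s^3 - 16*s^2 - 4*s + 5)/(4*s^3 + 6*s^2 + 6*s + 2)
Step 3 - cascade [M1/(1+M1*M2)], (M3+M4), giving the overall T(s)

Therefore the answer is (-12*s^4 - 61*s^3 + 24*s - 5)/(16*s^4 + 24*s^3 + 24*s^2 + 8*s).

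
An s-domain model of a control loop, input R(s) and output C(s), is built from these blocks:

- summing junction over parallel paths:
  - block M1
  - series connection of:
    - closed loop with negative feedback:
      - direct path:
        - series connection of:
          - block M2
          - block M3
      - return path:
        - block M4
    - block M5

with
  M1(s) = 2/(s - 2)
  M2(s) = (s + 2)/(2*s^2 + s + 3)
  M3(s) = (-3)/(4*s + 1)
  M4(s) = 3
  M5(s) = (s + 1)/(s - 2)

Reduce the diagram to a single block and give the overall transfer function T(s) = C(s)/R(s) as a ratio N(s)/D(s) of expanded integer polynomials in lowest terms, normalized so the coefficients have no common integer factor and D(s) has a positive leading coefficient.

(1) combine M2, M3 in series -> (-3*s - 6)/(8*s^3 + 6*s^2 + 13*s + 3)
(2) apply the feedback formula to (M2*M3), M4 -> (-3*s - 6)/(8*s^3 + 6*s^2 + 4*s - 15)
(3) cascade [(M2*M3)/(1+(M2*M3)*M4)], M5 -> (-3*s^2 - 9*s - 6)/(8*s^4 - 10*s^3 - 8*s^2 - 23*s + 30)
(4) add M1, ([(M2*M3)/(1+(M2*M3)*M4)]*M5) (parallel) - this is the overall T(s), already in the required normalized form

Answer: (16*s^3 + 9*s^2 - s - 36)/(8*s^4 - 10*s^3 - 8*s^2 - 23*s + 30)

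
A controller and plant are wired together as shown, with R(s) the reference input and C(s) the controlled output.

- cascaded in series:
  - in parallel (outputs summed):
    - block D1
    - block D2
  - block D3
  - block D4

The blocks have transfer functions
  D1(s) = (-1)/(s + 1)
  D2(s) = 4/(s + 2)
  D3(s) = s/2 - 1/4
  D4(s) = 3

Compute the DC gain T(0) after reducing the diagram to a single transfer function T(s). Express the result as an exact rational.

First reduce the diagram to T(s).

Step 1: parallel reduction of D1, D2 -> (3*s + 2)/(s^2 + 3*s + 2)
Step 2: multiply (D1+D2), D3, D4 (series) -> (18*s^2 + 3*s - 6)/(4*s^2 + 12*s + 8)
DC gain: substitute s = 0 into T(s) from step 2: T(0) = -6/8 = -3/4.

Answer: -3/4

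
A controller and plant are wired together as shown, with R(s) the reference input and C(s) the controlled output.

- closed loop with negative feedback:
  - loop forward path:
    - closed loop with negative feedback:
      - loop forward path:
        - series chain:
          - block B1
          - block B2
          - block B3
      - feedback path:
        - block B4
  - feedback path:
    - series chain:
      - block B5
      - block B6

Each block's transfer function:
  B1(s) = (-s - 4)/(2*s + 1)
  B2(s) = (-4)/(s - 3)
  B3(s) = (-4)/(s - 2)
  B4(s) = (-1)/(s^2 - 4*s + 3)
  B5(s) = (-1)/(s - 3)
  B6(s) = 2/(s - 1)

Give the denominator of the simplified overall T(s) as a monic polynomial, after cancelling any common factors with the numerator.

Answer: s^5 - 17*s^4/2 + 49*s^3/2 - 49*s^2/2 + 45*s/2 + 105

Working:
[1] multiply B1, B2, B3 (series) gives (-16*s - 64)/(2*s^3 - 9*s^2 + 7*s + 6)
[2] reduce the feedback loop with forward (B1*B2*B3) and return B4 gives (-16*s^3 + 208*s - 192)/(2*s^5 - 17*s^4 + 49*s^3 - 49*s^2 + 13*s + 82)
[3] cascade B5, B6 gives (-2)/(s^2 - 4*s + 3)
[4] apply the feedback formula to [(B1*B2*B3)/(1+(B1*B2*B3)*B4)], (B5*B6) gives (-16*s^3 + 208*s - 192)/(2*s^5 - 17*s^4 + 49*s^3 - 49*s^2 + 45*s + 210)
No further cancellation is possible in the step-4 result, so that is T(s). Its denominator becomes monic after dividing by the leading coefficient 2.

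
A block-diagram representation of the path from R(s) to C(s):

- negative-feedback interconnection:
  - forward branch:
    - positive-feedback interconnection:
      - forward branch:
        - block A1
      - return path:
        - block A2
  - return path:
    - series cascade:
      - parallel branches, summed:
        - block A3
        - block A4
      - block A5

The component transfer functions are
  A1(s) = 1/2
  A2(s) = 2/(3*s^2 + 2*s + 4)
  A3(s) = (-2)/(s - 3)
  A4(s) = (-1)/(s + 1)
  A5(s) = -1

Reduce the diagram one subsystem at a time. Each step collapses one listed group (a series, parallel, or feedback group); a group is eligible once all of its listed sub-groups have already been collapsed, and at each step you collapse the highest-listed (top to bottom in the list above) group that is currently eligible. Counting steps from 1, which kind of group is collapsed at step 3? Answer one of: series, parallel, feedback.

1. feedback reduction of A1, A2
2. sum the parallel branches A3, A4
3. multiply (A3+A4), A5 (series)
4. reduce the feedback loop with forward [A1/(1-A1*A2)] and return ((A3+A4)*A5)
Step 3 collapses a series group.

Answer: series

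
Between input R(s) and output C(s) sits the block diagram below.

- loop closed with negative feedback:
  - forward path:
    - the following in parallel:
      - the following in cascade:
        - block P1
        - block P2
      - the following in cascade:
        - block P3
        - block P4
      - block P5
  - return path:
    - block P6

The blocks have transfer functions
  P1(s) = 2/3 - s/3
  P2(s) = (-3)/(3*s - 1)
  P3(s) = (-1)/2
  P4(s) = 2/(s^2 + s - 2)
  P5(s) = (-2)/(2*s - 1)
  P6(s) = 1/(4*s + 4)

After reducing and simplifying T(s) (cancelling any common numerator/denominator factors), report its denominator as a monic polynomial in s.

Step 1: cascade P1, P2; result (s - 2)/(3*s - 1)
Step 2: combine P3, P4 in series; result (-1)/(s^2 + s - 2)
Step 3: reduce the parallel group (P1*P2), (P3*P4), P5; result (2*s^4 - 9*s^3 - 17*s^2 + 31*s - 9)/(6*s^4 + s^3 - 16*s^2 + 11*s - 2)
Step 4: collapse the loop (((P1*P2)+(P3*P4)+P5) forward, P6 return); result (8*s^5 - 28*s^4 - 104*s^3 + 56*s^2 + 88*s - 36)/(24*s^5 + 30*s^4 - 69*s^3 - 37*s^2 + 67*s - 17)
No further cancellation is possible in the step-4 result, so that is T(s). Its denominator becomes monic after dividing by the leading coefficient 24.

Therefore the answer is s^5 + 5*s^4/4 - 23*s^3/8 - 37*s^2/24 + 67*s/24 - 17/24.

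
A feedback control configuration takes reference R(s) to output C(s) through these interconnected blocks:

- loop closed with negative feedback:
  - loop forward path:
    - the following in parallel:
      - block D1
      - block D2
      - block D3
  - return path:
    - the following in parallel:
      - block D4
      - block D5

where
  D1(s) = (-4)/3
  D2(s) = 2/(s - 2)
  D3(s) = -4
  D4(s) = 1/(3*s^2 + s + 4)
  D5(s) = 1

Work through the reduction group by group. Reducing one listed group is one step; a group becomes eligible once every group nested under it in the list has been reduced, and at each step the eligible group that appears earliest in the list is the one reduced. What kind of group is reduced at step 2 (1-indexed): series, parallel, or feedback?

(1) parallel reduction of D1, D2, D3
(2) parallel reduction of D4, D5
(3) apply the feedback formula to (D1+D2+D3), (D4+D5)
Step 2 collapses a parallel group.

Final answer: parallel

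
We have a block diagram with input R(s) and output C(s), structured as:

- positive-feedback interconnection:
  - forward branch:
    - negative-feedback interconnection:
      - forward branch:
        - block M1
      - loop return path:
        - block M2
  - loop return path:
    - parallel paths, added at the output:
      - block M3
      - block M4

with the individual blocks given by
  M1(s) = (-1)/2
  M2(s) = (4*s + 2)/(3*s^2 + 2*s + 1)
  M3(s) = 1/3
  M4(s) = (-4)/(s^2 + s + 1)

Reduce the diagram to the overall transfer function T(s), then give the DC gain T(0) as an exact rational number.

(1) close the feedback loop around M1, M2 -> (-3*s^2 - 2*s - 1)/(6*s^2)
(2) add M3, M4 (parallel) -> (s^2 + s - 11)/(3*s^2 + 3*s + 3)
(3) apply the feedback formula to [M1/(1+M1*M2)], (M3+M4) -> (-9*s^4 - 15*s^3 - 18*s^2 - 9*s - 3)/(21*s^4 + 23*s^3 - 12*s^2 - 21*s - 11)
The step-3 result is T(s). Setting s = 0: T(0) = -3/(-11) = 3/11.

Final answer: 3/11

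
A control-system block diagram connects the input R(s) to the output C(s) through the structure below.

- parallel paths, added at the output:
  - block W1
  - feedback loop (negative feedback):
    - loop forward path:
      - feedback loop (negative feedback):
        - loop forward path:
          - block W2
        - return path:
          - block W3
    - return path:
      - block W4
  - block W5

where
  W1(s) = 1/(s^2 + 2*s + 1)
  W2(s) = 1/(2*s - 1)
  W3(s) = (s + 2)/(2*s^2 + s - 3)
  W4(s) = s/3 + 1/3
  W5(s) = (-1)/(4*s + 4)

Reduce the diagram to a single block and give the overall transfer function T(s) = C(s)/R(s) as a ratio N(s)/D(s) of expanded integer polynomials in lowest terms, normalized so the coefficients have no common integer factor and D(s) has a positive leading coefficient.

First reduce the diagram to T(s).

Step 1 - reduce the feedback loop with forward W2 and return W3 = (2*s^2 + s - 3)/(4*s^3 - 6*s + 5)
Step 2 - close the feedback loop around [W2/(1+W2*W3)], W4 = (6*s^2 + 3*s - 9)/(14*s^3 + 3*s^2 - 20*s + 12)
Step 3 - sum the parallel branches W1, [[W2/(1+W2*W3)]/(1+[W2/(1+W2*W3)]*W4)], W5 - this is the overall T(s), already in the required normalized form

Answer: (10*s^4 + 99*s^3 + 41*s^2 - 132*s)/(56*s^5 + 124*s^4 - 100*s^2 + 16*s + 48)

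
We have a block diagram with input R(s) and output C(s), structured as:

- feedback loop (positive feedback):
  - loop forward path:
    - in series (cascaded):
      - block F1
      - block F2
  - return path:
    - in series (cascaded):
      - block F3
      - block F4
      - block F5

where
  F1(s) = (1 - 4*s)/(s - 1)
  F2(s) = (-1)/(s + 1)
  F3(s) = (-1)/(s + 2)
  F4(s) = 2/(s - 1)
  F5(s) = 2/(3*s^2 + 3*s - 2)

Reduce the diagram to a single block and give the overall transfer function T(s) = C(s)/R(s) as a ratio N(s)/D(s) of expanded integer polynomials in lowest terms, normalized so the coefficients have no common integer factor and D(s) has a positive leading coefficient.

Reducing step by step:

Step 1 - multiply F1, F2 (series) -> (4*s - 1)/(s^2 - 1)
Step 2 - reduce the series chain F3, F4, F5 -> (-4)/(3*s^4 + 6*s^3 - 5*s^2 - 8*s + 4)
Step 3 - collapse the loop ((F1*F2) forward, (F3*F4*F5) return); the result is T(s) itself (integer coefficients, no common factor, positive leading denominator coefficient)

Answer: (12*s^5 + 21*s^4 - 26*s^3 - 27*s^2 + 24*s - 4)/(3*s^6 + 6*s^5 - 8*s^4 - 14*s^3 + 9*s^2 + 24*s - 8)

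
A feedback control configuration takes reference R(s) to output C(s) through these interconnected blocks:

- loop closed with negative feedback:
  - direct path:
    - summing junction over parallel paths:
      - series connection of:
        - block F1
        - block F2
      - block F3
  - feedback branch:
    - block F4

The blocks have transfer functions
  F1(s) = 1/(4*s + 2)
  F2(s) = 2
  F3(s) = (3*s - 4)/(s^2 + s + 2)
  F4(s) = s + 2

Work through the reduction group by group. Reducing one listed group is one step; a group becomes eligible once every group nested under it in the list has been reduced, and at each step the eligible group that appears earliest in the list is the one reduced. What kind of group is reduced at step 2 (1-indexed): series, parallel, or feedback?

The answer is parallel.

Reasoning:
(1) combine F1, F2 in series
(2) parallel reduction of (F1*F2), F3
(3) feedback reduction of ((F1*F2)+F3), F4
The group at step 2 is a parallel group.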